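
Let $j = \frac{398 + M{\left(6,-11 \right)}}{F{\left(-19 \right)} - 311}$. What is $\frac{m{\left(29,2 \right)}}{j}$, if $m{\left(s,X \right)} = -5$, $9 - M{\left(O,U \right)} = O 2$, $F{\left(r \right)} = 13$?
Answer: $\frac{298}{79} \approx 3.7722$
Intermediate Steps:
$M{\left(O,U \right)} = 9 - 2 O$ ($M{\left(O,U \right)} = 9 - O 2 = 9 - 2 O$)
$j = - \frac{395}{298}$ ($j = \frac{398 + \left(9 - 12\right)}{13 - 311} = \frac{398 + \left(9 - 12\right)}{-298} = \left(398 - 3\right) \left(- \frac{1}{298}\right) = 395 \left(- \frac{1}{298}\right) = - \frac{395}{298} \approx -1.3255$)
$\frac{m{\left(29,2 \right)}}{j} = - \frac{5}{- \frac{395}{298}} = \left(-5\right) \left(- \frac{298}{395}\right) = \frac{298}{79}$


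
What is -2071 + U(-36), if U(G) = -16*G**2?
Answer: -22807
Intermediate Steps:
-2071 + U(-36) = -2071 - 16*(-36)**2 = -2071 - 16*1296 = -2071 - 20736 = -22807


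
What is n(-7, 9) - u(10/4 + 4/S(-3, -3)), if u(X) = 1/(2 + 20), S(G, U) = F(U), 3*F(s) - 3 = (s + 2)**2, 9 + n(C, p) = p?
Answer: -1/22 ≈ -0.045455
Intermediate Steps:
n(C, p) = -9 + p
F(s) = 1 + (2 + s)**2/3 (F(s) = 1 + (s + 2)**2/3 = 1 + (2 + s)**2/3)
S(G, U) = 1 + (2 + U)**2/3
u(X) = 1/22
n(-7, 9) - u(10/4 + 4/S(-3, -3)) = (-9 + 9) - 1*1/22 = 0 - 1/22 = -1/22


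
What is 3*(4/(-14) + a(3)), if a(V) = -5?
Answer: -111/7 ≈ -15.857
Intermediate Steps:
3*(4/(-14) + a(3)) = 3*(4/(-14) - 5) = 3*(4*(-1/14) - 5) = 3*(-2/7 - 5) = 3*(-37/7) = -111/7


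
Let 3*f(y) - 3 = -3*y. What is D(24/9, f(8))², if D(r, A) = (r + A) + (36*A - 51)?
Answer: 850084/9 ≈ 94454.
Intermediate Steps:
f(y) = 1 - y (f(y) = 1 + (-3*y)/3 = 1 - y)
D(r, A) = -51 + r + 37*A (D(r, A) = (A + r) + (-51 + 36*A) = -51 + r + 37*A)
D(24/9, f(8))² = (-51 + 24/9 + 37*(1 - 1*8))² = (-51 + 24*(⅑) + 37*(1 - 8))² = (-51 + 8/3 + 37*(-7))² = (-51 + 8/3 - 259)² = (-922/3)² = 850084/9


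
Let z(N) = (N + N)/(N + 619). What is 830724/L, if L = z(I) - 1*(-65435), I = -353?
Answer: 18414382/1450417 ≈ 12.696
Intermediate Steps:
z(N) = 2*N/(619 + N) (z(N) = (2*N)/(619 + N) = 2*N/(619 + N))
L = 8702502/133 (L = 2*(-353)/(619 - 353) - 1*(-65435) = 2*(-353)/266 + 65435 = 2*(-353)*(1/266) + 65435 = -353/133 + 65435 = 8702502/133 ≈ 65432.)
830724/L = 830724/(8702502/133) = 830724*(133/8702502) = 18414382/1450417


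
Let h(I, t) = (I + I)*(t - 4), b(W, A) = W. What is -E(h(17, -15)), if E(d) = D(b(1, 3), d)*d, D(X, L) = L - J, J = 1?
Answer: -417962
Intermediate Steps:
D(X, L) = -1 + L (D(X, L) = L - 1*1 = L - 1 = -1 + L)
h(I, t) = 2*I*(-4 + t) (h(I, t) = (2*I)*(-4 + t) = 2*I*(-4 + t))
E(d) = d*(-1 + d) (E(d) = (-1 + d)*d = d*(-1 + d))
-E(h(17, -15)) = -2*17*(-4 - 15)*(-1 + 2*17*(-4 - 15)) = -2*17*(-19)*(-1 + 2*17*(-19)) = -(-646)*(-1 - 646) = -(-646)*(-647) = -1*417962 = -417962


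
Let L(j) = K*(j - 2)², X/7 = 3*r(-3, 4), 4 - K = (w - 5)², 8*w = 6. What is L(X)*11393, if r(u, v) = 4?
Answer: -4309117425/4 ≈ -1.0773e+9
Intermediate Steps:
w = ¾ (w = (⅛)*6 = ¾ ≈ 0.75000)
K = -225/16 (K = 4 - (¾ - 5)² = 4 - (-17/4)² = 4 - 1*289/16 = 4 - 289/16 = -225/16 ≈ -14.063)
X = 84 (X = 7*(3*4) = 7*12 = 84)
L(j) = -225*(-2 + j)²/16 (L(j) = -225*(j - 2)²/16 = -225*(-2 + j)²/16)
L(X)*11393 = -225*(-2 + 84)²/16*11393 = -225/16*82²*11393 = -225/16*6724*11393 = -378225/4*11393 = -4309117425/4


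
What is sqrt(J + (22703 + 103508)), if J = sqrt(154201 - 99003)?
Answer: sqrt(126211 + sqrt(55198)) ≈ 355.59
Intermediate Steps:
J = sqrt(55198) ≈ 234.94
sqrt(J + (22703 + 103508)) = sqrt(sqrt(55198) + (22703 + 103508)) = sqrt(sqrt(55198) + 126211) = sqrt(126211 + sqrt(55198))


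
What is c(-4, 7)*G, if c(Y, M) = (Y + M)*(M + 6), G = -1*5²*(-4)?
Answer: 3900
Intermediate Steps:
G = 100 (G = -1*25*(-4) = -25*(-4) = 100)
c(Y, M) = (6 + M)*(M + Y) (c(Y, M) = (M + Y)*(6 + M) = (6 + M)*(M + Y))
c(-4, 7)*G = (7² + 6*7 + 6*(-4) + 7*(-4))*100 = (49 + 42 - 24 - 28)*100 = 39*100 = 3900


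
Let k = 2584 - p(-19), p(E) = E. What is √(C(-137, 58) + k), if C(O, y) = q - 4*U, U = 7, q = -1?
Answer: 3*√286 ≈ 50.735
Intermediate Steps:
k = 2603 (k = 2584 - 1*(-19) = 2584 + 19 = 2603)
C(O, y) = -29 (C(O, y) = -1 - 4*7 = -1 - 28 = -29)
√(C(-137, 58) + k) = √(-29 + 2603) = √2574 = 3*√286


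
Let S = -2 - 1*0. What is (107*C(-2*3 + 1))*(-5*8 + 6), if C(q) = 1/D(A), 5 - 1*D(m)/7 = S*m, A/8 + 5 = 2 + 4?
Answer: -3638/147 ≈ -24.748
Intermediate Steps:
A = 8 (A = -40 + 8*(2 + 4) = -40 + 8*6 = -40 + 48 = 8)
S = -2 (S = -2 + 0 = -2)
D(m) = 35 + 14*m (D(m) = 35 - (-14)*m = 35 + 14*m)
C(q) = 1/147 (C(q) = 1/(35 + 14*8) = 1/(35 + 112) = 1/147)
(107*C(-2*3 + 1))*(-5*8 + 6) = (107*(1/147))*(-5*8 + 6) = 107*(-40 + 6)/147 = (107/147)*(-34) = -3638/147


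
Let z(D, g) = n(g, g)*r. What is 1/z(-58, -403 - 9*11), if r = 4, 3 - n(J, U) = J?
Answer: 1/2020 ≈ 0.00049505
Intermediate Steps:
n(J, U) = 3 - J
z(D, g) = 12 - 4*g (z(D, g) = (3 - g)*4 = 12 - 4*g)
1/z(-58, -403 - 9*11) = 1/(12 - 4*(-403 - 9*11)) = 1/(12 - 4*(-403 - 99)) = 1/(12 - 4*(-502)) = 1/(12 + 2008) = 1/2020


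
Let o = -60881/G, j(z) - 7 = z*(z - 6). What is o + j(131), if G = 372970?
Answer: 6109933659/372970 ≈ 16382.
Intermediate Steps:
j(z) = 7 + z*(-6 + z) (j(z) = 7 + z*(z - 6) = 7 + z*(-6 + z))
o = -60881/372970 ≈ -0.16323
o + j(131) = -60881/372970 + (7 + 131**2 - 6*131) = -60881/372970 + (7 + 17161 - 786) = -60881/372970 + 16382 = 6109933659/372970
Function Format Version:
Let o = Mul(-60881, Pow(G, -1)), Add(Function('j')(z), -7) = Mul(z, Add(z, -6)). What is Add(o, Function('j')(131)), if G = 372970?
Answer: Rational(6109933659, 372970) ≈ 16382.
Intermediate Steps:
Function('j')(z) = Add(7, Mul(z, Add(-6, z))) (Function('j')(z) = Add(7, Mul(z, Add(z, -6))) = Add(7, Mul(z, Add(-6, z))))
o = Rational(-60881, 372970) (o = Mul(-60881, Pow(372970, -1)) = Mul(-60881, Rational(1, 372970)) = Rational(-60881, 372970) ≈ -0.16323)
Add(o, Function('j')(131)) = Add(Rational(-60881, 372970), Add(7, Pow(131, 2), Mul(-6, 131))) = Add(Rational(-60881, 372970), Add(7, 17161, -786)) = Add(Rational(-60881, 372970), 16382) = Rational(6109933659, 372970)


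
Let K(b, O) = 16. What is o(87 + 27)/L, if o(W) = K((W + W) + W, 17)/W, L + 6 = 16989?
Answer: 8/968031 ≈ 8.2642e-6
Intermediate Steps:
L = 16983 (L = -6 + 16989 = 16983)
o(W) = 16/W
o(87 + 27)/L = (16/(87 + 27))/16983 = (16/114)*(1/16983) = (16*(1/114))*(1/16983) = (8/57)*(1/16983) = 8/968031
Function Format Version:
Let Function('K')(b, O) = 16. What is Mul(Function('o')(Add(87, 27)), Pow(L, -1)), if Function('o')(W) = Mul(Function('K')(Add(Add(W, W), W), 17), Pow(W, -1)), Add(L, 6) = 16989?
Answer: Rational(8, 968031) ≈ 8.2642e-6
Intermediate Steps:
L = 16983 (L = Add(-6, 16989) = 16983)
Function('o')(W) = Mul(16, Pow(W, -1))
Mul(Function('o')(Add(87, 27)), Pow(L, -1)) = Mul(Mul(16, Pow(Add(87, 27), -1)), Pow(16983, -1)) = Mul(Mul(16, Pow(114, -1)), Rational(1, 16983)) = Mul(Mul(16, Rational(1, 114)), Rational(1, 16983)) = Mul(Rational(8, 57), Rational(1, 16983)) = Rational(8, 968031)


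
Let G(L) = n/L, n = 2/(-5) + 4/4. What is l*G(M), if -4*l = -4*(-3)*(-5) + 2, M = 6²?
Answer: 29/120 ≈ 0.24167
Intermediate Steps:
M = 36
n = ⅗ (n = 2*(-⅕) + 4*(¼) = -⅖ + 1 = ⅗ ≈ 0.60000)
G(L) = 3/(5*L)
l = 29/2 (l = -(-4*(-3)*(-5) + 2)/4 = -(12*(-5) + 2)/4 = -(-60 + 2)/4 = -¼*(-58) = 29/2 ≈ 14.500)
l*G(M) = 29*((⅗)/36)/2 = 29*((⅗)*(1/36))/2 = (29/2)*(1/60) = 29/120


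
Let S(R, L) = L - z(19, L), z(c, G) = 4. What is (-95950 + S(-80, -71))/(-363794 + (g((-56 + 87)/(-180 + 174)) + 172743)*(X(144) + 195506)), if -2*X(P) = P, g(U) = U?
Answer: -288075/101275445777 ≈ -2.8445e-6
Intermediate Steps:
X(P) = -P/2
S(R, L) = -4 + L (S(R, L) = L - 1*4 = L - 4 = -4 + L)
(-95950 + S(-80, -71))/(-363794 + (g((-56 + 87)/(-180 + 174)) + 172743)*(X(144) + 195506)) = (-95950 + (-4 - 71))/(-363794 + ((-56 + 87)/(-180 + 174) + 172743)*(-1/2*144 + 195506)) = (-95950 - 75)/(-363794 + (31/(-6) + 172743)*(-72 + 195506)) = -96025/(-363794 + (31*(-1/6) + 172743)*195434) = -96025/(-363794 + (-31/6 + 172743)*195434) = -96025/(-363794 + (1036427/6)*195434) = -96025/(-363794 + 101276537159/3) = -96025/101275445777/3 = -96025*3/101275445777 = -288075/101275445777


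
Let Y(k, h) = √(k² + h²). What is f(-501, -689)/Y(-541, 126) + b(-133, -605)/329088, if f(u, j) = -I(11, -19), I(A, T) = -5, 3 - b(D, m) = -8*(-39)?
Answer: -103/109696 + 5*√308557/308557 ≈ 0.0080623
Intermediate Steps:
Y(k, h) = √(h² + k²)
b(D, m) = -309 (b(D, m) = 3 - (-8)*(-39) = 3 - 1*312 = 3 - 312 = -309)
f(u, j) = 5 (f(u, j) = -1*(-5) = 5)
f(-501, -689)/Y(-541, 126) + b(-133, -605)/329088 = 5/(√(126² + (-541)²)) - 309/329088 = 5/(√(15876 + 292681)) - 309*1/329088 = 5/(√308557) - 103/109696 = 5*(√308557/308557) - 103/109696 = 5*√308557/308557 - 103/109696 = -103/109696 + 5*√308557/308557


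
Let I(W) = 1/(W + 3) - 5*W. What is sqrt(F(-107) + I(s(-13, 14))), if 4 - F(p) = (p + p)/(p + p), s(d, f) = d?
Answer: sqrt(6790)/10 ≈ 8.2401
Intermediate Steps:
I(W) = 1/(3 + W) - 5*W
F(p) = 3 (F(p) = 4 - (p + p)/(p + p) = 4 - 2*p/(2*p) = 4 - 2*p*1/(2*p) = 4 - 1*1 = 4 - 1 = 3)
sqrt(F(-107) + I(s(-13, 14))) = sqrt(3 + (1 - 15*(-13) - 5*(-13)**2)/(3 - 13)) = sqrt(3 + (1 + 195 - 5*169)/(-10)) = sqrt(3 - (1 + 195 - 845)/10) = sqrt(3 - 1/10*(-649)) = sqrt(3 + 649/10) = sqrt(679/10) = sqrt(6790)/10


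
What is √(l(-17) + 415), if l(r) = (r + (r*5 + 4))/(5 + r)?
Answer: √15234/6 ≈ 20.571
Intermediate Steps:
l(r) = (4 + 6*r)/(5 + r) (l(r) = (r + (5*r + 4))/(5 + r) = (r + (4 + 5*r))/(5 + r) = (4 + 6*r)/(5 + r))
√(l(-17) + 415) = √(2*(2 + 3*(-17))/(5 - 17) + 415) = √(2*(2 - 51)/(-12) + 415) = √(2*(-1/12)*(-49) + 415) = √(49/6 + 415) = √(2539/6) = √15234/6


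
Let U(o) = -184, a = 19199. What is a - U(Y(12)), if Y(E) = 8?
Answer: 19383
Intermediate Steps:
a - U(Y(12)) = 19199 - 1*(-184) = 19199 + 184 = 19383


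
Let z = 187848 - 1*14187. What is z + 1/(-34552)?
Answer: 6000334871/34552 ≈ 1.7366e+5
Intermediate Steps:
z = 173661 (z = 187848 - 14187 = 173661)
z + 1/(-34552) = 173661 + 1/(-34552) = 173661 - 1/34552 = 6000334871/34552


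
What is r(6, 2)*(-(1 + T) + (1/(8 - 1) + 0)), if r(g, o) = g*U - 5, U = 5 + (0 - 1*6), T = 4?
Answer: 374/7 ≈ 53.429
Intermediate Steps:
U = -1 (U = 5 + (0 - 6) = 5 - 6 = -1)
r(g, o) = -5 - g (r(g, o) = g*(-1) - 5 = -g - 5 = -5 - g)
r(6, 2)*(-(1 + T) + (1/(8 - 1) + 0)) = (-5 - 1*6)*(-(1 + 4) + (1/(8 - 1) + 0)) = (-5 - 6)*(-1*5 + (1/7 + 0)) = -11*(-5 + (⅐ + 0)) = -11*(-5 + ⅐) = -11*(-34/7) = 374/7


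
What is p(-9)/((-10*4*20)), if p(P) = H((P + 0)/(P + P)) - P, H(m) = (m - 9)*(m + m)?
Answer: -1/1600 ≈ -0.00062500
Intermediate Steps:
H(m) = 2*m*(-9 + m) (H(m) = (-9 + m)*(2*m) = 2*m*(-9 + m))
p(P) = -17/2 - P (p(P) = 2*((P + 0)/(P + P))*(-9 + (P + 0)/(P + P)) - P = 2*(P/((2*P)))*(-9 + P/((2*P))) - P = 2*(P*(1/(2*P)))*(-9 + P*(1/(2*P))) - P = 2*(½)*(-9 + ½) - P = 2*(½)*(-17/2) - P = -17/2 - P)
p(-9)/((-10*4*20)) = (-17/2 - 1*(-9))/((-10*4*20)) = (-17/2 + 9)/((-40*20)) = (½)/(-800) = (½)*(-1/800) = -1/1600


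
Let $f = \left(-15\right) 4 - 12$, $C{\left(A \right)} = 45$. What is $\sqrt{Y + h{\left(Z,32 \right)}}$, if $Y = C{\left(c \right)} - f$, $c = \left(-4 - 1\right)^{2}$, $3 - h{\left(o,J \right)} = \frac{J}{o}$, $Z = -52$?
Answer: $\frac{28 \sqrt{26}}{13} \approx 10.982$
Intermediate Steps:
$h{\left(o,J \right)} = 3 - \frac{J}{o}$
$c = 25$ ($c = \left(-5\right)^{2} = 25$)
$f = -72$ ($f = -60 - 12 = -72$)
$Y = 117$ ($Y = 45 - -72 = 45 + 72 = 117$)
$\sqrt{Y + h{\left(Z,32 \right)}} = \sqrt{117 + \left(3 - \frac{32}{-52}\right)} = \sqrt{117 + \left(3 - 32 \left(- \frac{1}{52}\right)\right)} = \sqrt{117 + \left(3 + \frac{8}{13}\right)} = \sqrt{117 + \frac{47}{13}} = \sqrt{\frac{1568}{13}} = \frac{28 \sqrt{26}}{13}$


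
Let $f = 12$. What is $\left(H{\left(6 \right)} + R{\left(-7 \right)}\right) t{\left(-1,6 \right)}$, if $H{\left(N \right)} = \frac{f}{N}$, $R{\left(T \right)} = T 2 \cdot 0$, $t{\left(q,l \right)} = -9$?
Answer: $-18$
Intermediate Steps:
$R{\left(T \right)} = 0$ ($R{\left(T \right)} = 2 T 0 = 0$)
$H{\left(N \right)} = \frac{12}{N}$
$\left(H{\left(6 \right)} + R{\left(-7 \right)}\right) t{\left(-1,6 \right)} = \left(\frac{12}{6} + 0\right) \left(-9\right) = \left(12 \cdot \frac{1}{6} + 0\right) \left(-9\right) = \left(2 + 0\right) \left(-9\right) = 2 \left(-9\right) = -18$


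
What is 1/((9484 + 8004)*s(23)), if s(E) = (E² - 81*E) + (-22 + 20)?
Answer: -1/23363968 ≈ -4.2801e-8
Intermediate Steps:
s(E) = -2 + E² - 81*E (s(E) = (E² - 81*E) - 2 = -2 + E² - 81*E)
1/((9484 + 8004)*s(23)) = 1/((9484 + 8004)*(-2 + 23² - 81*23)) = 1/(17488*(-2 + 529 - 1863)) = (1/17488)/(-1336) = (1/17488)*(-1/1336) = -1/23363968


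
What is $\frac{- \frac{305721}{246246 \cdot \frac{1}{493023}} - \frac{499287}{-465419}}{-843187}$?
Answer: $\frac{1798751594864325}{2477836170728842} \approx 0.72594$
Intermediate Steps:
$\frac{- \frac{305721}{246246 \cdot \frac{1}{493023}} - \frac{499287}{-465419}}{-843187} = \left(- \frac{305721}{246246 \cdot \frac{1}{493023}} - - \frac{499287}{465419}\right) \left(- \frac{1}{843187}\right) = \left(- \frac{305721}{\frac{82082}{164341}} + \frac{499287}{465419}\right) \left(- \frac{1}{843187}\right) = \left(\left(-305721\right) \frac{164341}{82082} + \frac{499287}{465419}\right) \left(- \frac{1}{843187}\right) = \left(- \frac{3864807297}{6314} + \frac{499287}{465419}\right) \left(- \frac{1}{843187}\right) = \left(- \frac{1798751594864325}{2938655566}\right) \left(- \frac{1}{843187}\right) = \frac{1798751594864325}{2477836170728842}$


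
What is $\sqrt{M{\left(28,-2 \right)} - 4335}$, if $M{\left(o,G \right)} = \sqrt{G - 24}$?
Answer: $\sqrt{-4335 + i \sqrt{26}} \approx 0.0387 + 65.841 i$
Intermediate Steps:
$M{\left(o,G \right)} = \sqrt{-24 + G}$
$\sqrt{M{\left(28,-2 \right)} - 4335} = \sqrt{\sqrt{-24 - 2} - 4335} = \sqrt{\sqrt{-26} - 4335} = \sqrt{i \sqrt{26} - 4335} = \sqrt{-4335 + i \sqrt{26}}$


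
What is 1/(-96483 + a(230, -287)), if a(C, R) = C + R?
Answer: -1/96540 ≈ -1.0358e-5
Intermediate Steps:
1/(-96483 + a(230, -287)) = 1/(-96483 + (230 - 287)) = 1/(-96483 - 57) = 1/(-96540) = -1/96540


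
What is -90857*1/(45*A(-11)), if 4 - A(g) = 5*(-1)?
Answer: -90857/405 ≈ -224.34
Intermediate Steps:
A(g) = 9 (A(g) = 4 - 5*(-1) = 4 - 1*(-5) = 4 + 5 = 9)
-90857*1/(45*A(-11)) = -90857/(45*9) = -90857/405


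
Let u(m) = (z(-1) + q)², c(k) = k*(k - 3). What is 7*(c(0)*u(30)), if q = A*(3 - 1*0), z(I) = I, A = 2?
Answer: 0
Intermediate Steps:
q = 6 (q = 2*(3 - 1*0) = 2*(3 + 0) = 2*3 = 6)
c(k) = k*(-3 + k)
u(m) = 25 (u(m) = (-1 + 6)² = 5² = 25)
7*(c(0)*u(30)) = 7*((0*(-3 + 0))*25) = 7*((0*(-3))*25) = 7*(0*25) = 7*0 = 0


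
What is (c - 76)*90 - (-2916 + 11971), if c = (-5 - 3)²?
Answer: -10135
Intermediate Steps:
c = 64 (c = (-8)² = 64)
(c - 76)*90 - (-2916 + 11971) = (64 - 76)*90 - (-2916 + 11971) = -12*90 - 1*9055 = -1080 - 9055 = -10135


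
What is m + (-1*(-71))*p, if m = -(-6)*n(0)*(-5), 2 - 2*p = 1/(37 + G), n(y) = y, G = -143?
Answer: 15123/212 ≈ 71.335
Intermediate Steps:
p = 213/212 (p = 1 - 1/(2*(37 - 143)) = 1 - ½/(-106) = 1 - ½*(-1/106) = 1 + 1/212 = 213/212 ≈ 1.0047)
m = 0 (m = -(-6)*0*(-5) = -3*0*(-5) = 0*(-5) = 0)
m + (-1*(-71))*p = 0 - 1*(-71)*(213/212) = 0 + 71*(213/212) = 0 + 15123/212 = 15123/212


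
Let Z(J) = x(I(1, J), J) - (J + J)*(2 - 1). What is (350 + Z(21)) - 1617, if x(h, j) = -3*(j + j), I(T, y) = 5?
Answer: -1435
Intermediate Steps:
x(h, j) = -6*j
Z(J) = -8*J (Z(J) = -6*J - (J + J)*(2 - 1) = -6*J - 2*J = -8*J)
(350 + Z(21)) - 1617 = (350 - 8*21) - 1617 = (350 - 168) - 1617 = 182 - 1617 = -1435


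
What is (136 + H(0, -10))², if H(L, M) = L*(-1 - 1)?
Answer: 18496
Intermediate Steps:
H(L, M) = -2*L (H(L, M) = L*(-2) = -2*L)
(136 + H(0, -10))² = (136 - 2*0)² = (136 + 0)² = 136² = 18496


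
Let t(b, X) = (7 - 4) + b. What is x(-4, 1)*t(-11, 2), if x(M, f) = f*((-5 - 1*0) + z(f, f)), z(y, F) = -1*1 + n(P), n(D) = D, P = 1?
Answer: 40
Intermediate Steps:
t(b, X) = 3 + b
z(y, F) = 0 (z(y, F) = -1*1 + 1 = -1 + 1 = 0)
x(M, f) = -5*f (x(M, f) = f*((-5 - 1*0) + 0) = f*((-5 + 0) + 0) = f*(-5 + 0) = f*(-5) = -5*f)
x(-4, 1)*t(-11, 2) = (-5*1)*(3 - 11) = -5*(-8) = 40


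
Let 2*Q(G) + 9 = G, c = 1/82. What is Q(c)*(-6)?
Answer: 2211/82 ≈ 26.963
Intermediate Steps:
c = 1/82 ≈ 0.012195
Q(G) = -9/2 + G/2
Q(c)*(-6) = (-9/2 + (½)*(1/82))*(-6) = (-9/2 + 1/164)*(-6) = -737/164*(-6) = 2211/82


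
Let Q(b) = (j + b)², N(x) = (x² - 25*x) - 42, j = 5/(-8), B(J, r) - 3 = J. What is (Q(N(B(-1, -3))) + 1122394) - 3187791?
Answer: -131682727/64 ≈ -2.0575e+6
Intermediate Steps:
B(J, r) = 3 + J
j = -5/8 (j = 5*(-⅛) = -5/8 ≈ -0.62500)
N(x) = -42 + x² - 25*x
Q(b) = (-5/8 + b)²
(Q(N(B(-1, -3))) + 1122394) - 3187791 = ((-5 + 8*(-42 + (3 - 1)² - 25*(3 - 1)))²/64 + 1122394) - 3187791 = ((-5 + 8*(-42 + 2² - 25*2))²/64 + 1122394) - 3187791 = ((-5 + 8*(-42 + 4 - 50))²/64 + 1122394) - 3187791 = ((-5 + 8*(-88))²/64 + 1122394) - 3187791 = ((-5 - 704)²/64 + 1122394) - 3187791 = ((1/64)*(-709)² + 1122394) - 3187791 = ((1/64)*502681 + 1122394) - 3187791 = (502681/64 + 1122394) - 3187791 = 72335897/64 - 3187791 = -131682727/64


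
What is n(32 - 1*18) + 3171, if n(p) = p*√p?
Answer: 3171 + 14*√14 ≈ 3223.4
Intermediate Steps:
n(p) = p^(3/2)
n(32 - 1*18) + 3171 = (32 - 1*18)^(3/2) + 3171 = (32 - 18)^(3/2) + 3171 = 14^(3/2) + 3171 = 14*√14 + 3171 = 3171 + 14*√14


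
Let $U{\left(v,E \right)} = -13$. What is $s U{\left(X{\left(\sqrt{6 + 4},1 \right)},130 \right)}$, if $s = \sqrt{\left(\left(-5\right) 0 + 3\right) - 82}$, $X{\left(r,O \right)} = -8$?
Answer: $- 13 i \sqrt{79} \approx - 115.55 i$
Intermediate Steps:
$s = i \sqrt{79}$ ($s = \sqrt{\left(0 + 3\right) - 82} = \sqrt{3 - 82} = \sqrt{-79} = i \sqrt{79} \approx 8.8882 i$)
$s U{\left(X{\left(\sqrt{6 + 4},1 \right)},130 \right)} = i \sqrt{79} \left(-13\right) = - 13 i \sqrt{79}$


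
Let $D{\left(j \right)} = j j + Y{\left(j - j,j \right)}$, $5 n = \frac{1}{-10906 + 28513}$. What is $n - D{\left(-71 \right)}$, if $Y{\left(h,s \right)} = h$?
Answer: $- \frac{443784434}{88035} \approx -5041.0$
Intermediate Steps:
$n = \frac{1}{88035}$ ($n = \frac{1}{5 \left(-10906 + 28513\right)} = \frac{1}{5 \cdot 17607} = \frac{1}{5} \cdot \frac{1}{17607} = \frac{1}{88035} \approx 1.1359 \cdot 10^{-5}$)
$D{\left(j \right)} = j^{2}$ ($D{\left(j \right)} = j j + \left(j - j\right) = j^{2} + 0 = j^{2}$)
$n - D{\left(-71 \right)} = \frac{1}{88035} - \left(-71\right)^{2} = \frac{1}{88035} - 5041 = - \frac{443784434}{88035}$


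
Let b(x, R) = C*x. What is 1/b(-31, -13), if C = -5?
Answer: 1/155 ≈ 0.0064516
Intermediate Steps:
b(x, R) = -5*x
1/b(-31, -13) = 1/(-5*(-31)) = 1/155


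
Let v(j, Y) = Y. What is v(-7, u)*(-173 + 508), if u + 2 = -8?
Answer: -3350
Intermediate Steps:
u = -10 (u = -2 - 8 = -10)
v(-7, u)*(-173 + 508) = -10*(-173 + 508) = -10*335 = -3350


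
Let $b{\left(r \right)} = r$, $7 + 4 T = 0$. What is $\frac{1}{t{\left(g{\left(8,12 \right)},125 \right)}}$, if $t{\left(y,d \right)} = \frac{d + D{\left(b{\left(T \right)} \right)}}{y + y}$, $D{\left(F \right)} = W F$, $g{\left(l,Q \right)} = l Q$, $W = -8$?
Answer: $\frac{192}{139} \approx 1.3813$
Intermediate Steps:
$T = - \frac{7}{4}$ ($T = - \frac{7}{4} + \frac{1}{4} \cdot 0 = - \frac{7}{4} + 0 = - \frac{7}{4} \approx -1.75$)
$g{\left(l,Q \right)} = Q l$
$D{\left(F \right)} = - 8 F$
$t{\left(y,d \right)} = \frac{14 + d}{2 y}$ ($t{\left(y,d \right)} = \frac{d - -14}{y + y} = \frac{d + 14}{2 y} = \left(14 + d\right) \frac{1}{2 y} = \frac{14 + d}{2 y}$)
$\frac{1}{t{\left(g{\left(8,12 \right)},125 \right)}} = \frac{1}{\frac{1}{2} \frac{1}{12 \cdot 8} \left(14 + 125\right)} = \frac{1}{\frac{1}{2} \cdot \frac{1}{96} \cdot 139} = \frac{1}{\frac{139}{192}} = \frac{192}{139}$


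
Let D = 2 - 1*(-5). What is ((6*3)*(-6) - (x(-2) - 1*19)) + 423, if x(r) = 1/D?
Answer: 2337/7 ≈ 333.86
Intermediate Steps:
D = 7 (D = 2 + 5 = 7)
x(r) = 1/7
((6*3)*(-6) - (x(-2) - 1*19)) + 423 = ((6*3)*(-6) - (1/7 - 1*19)) + 423 = (18*(-6) - (1/7 - 19)) + 423 = (-108 - 1*(-132/7)) + 423 = (-108 + 132/7) + 423 = -624/7 + 423 = 2337/7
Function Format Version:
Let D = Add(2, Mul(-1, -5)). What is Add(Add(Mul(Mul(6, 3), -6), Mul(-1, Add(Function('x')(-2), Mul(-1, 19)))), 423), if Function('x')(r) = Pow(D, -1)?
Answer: Rational(2337, 7) ≈ 333.86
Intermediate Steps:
D = 7 (D = Add(2, 5) = 7)
Function('x')(r) = Rational(1, 7) (Function('x')(r) = Pow(7, -1) = Rational(1, 7))
Add(Add(Mul(Mul(6, 3), -6), Mul(-1, Add(Function('x')(-2), Mul(-1, 19)))), 423) = Add(Add(Mul(Mul(6, 3), -6), Mul(-1, Add(Rational(1, 7), Mul(-1, 19)))), 423) = Add(Add(Mul(18, -6), Mul(-1, Add(Rational(1, 7), -19))), 423) = Add(Add(-108, Mul(-1, Rational(-132, 7))), 423) = Add(Add(-108, Rational(132, 7)), 423) = Add(Rational(-624, 7), 423) = Rational(2337, 7)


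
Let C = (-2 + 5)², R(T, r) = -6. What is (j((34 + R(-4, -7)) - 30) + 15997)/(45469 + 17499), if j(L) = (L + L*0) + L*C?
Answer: 15977/62968 ≈ 0.25373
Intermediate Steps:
C = 9 (C = 3² = 9)
j(L) = 10*L (j(L) = (L + L*0) + L*9 = (L + 0) + 9*L = L + 9*L = 10*L)
(j((34 + R(-4, -7)) - 30) + 15997)/(45469 + 17499) = (10*((34 - 6) - 30) + 15997)/(45469 + 17499) = (10*(28 - 30) + 15997)/62968 = (10*(-2) + 15997)*(1/62968) = (-20 + 15997)*(1/62968) = 15977*(1/62968) = 15977/62968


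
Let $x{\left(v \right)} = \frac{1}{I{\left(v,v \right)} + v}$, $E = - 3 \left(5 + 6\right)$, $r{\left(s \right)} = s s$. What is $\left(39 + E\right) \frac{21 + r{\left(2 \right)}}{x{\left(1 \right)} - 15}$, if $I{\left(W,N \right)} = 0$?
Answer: $- \frac{75}{7} \approx -10.714$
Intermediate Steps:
$r{\left(s \right)} = s^{2}$
$E = -33$ ($E = \left(-3\right) 11 = -33$)
$x{\left(v \right)} = \frac{1}{v}$ ($x{\left(v \right)} = \frac{1}{0 + v} = \frac{1}{v}$)
$\left(39 + E\right) \frac{21 + r{\left(2 \right)}}{x{\left(1 \right)} - 15} = \left(39 - 33\right) \frac{21 + 2^{2}}{1^{-1} - 15} = 6 \frac{21 + 4}{1 - 15} = 6 \frac{25}{-14} = 6 \cdot 25 \left(- \frac{1}{14}\right) = 6 \left(- \frac{25}{14}\right) = - \frac{75}{7}$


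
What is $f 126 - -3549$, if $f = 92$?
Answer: $15141$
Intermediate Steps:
$f 126 - -3549 = 92 \cdot 126 - -3549 = 11592 + 3549 = 15141$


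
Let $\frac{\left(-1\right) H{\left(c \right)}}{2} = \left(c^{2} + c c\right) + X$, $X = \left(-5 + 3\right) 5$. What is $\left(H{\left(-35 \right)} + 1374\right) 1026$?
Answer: $-3597156$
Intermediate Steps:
$X = -10$ ($X = \left(-2\right) 5 = -10$)
$H{\left(c \right)} = 20 - 4 c^{2}$ ($H{\left(c \right)} = - 2 \left(\left(c^{2} + c c\right) - 10\right) = - 2 \left(\left(c^{2} + c^{2}\right) - 10\right) = - 2 \left(2 c^{2} - 10\right) = - 2 \left(-10 + 2 c^{2}\right) = 20 - 4 c^{2}$)
$\left(H{\left(-35 \right)} + 1374\right) 1026 = \left(\left(20 - 4 \left(-35\right)^{2}\right) + 1374\right) 1026 = \left(\left(20 - 4900\right) + 1374\right) 1026 = \left(-4880 + 1374\right) 1026 = \left(-3506\right) 1026 = -3597156$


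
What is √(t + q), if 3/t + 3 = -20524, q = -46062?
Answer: I*√19408579774779/20527 ≈ 214.62*I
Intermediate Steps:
t = -3/20527 (t = 3/(-3 - 20524) = 3/(-20527) = 3*(-1/20527) = -3/20527 ≈ -0.00014615)
√(t + q) = √(-3/20527 - 46062) = √(-945514677/20527) = I*√19408579774779/20527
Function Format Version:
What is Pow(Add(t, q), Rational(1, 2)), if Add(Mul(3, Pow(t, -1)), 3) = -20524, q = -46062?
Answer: Mul(Rational(1, 20527), I, Pow(19408579774779, Rational(1, 2))) ≈ Mul(214.62, I)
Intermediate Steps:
t = Rational(-3, 20527) (t = Mul(3, Pow(Add(-3, -20524), -1)) = Mul(3, Pow(-20527, -1)) = Mul(3, Rational(-1, 20527)) = Rational(-3, 20527) ≈ -0.00014615)
Pow(Add(t, q), Rational(1, 2)) = Pow(Add(Rational(-3, 20527), -46062), Rational(1, 2)) = Pow(Rational(-945514677, 20527), Rational(1, 2)) = Mul(Rational(1, 20527), I, Pow(19408579774779, Rational(1, 2)))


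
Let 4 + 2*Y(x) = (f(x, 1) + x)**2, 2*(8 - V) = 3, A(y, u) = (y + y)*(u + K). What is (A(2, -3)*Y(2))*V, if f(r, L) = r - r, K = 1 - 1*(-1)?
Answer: 0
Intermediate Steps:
K = 2 (K = 1 + 1 = 2)
f(r, L) = 0
A(y, u) = 2*y*(2 + u) (A(y, u) = (y + y)*(u + 2) = (2*y)*(2 + u) = 2*y*(2 + u))
V = 13/2 (V = 8 - 1/2*3 = 8 - 3/2 = 13/2 ≈ 6.5000)
Y(x) = -2 + x**2/2 (Y(x) = -2 + (0 + x)**2/2 = -2 + x**2/2)
(A(2, -3)*Y(2))*V = ((2*2*(2 - 3))*(-2 + (1/2)*2**2))*(13/2) = ((2*2*(-1))*(-2 + (1/2)*4))*(13/2) = -4*(-2 + 2)*(13/2) = -4*0*(13/2) = 0*(13/2) = 0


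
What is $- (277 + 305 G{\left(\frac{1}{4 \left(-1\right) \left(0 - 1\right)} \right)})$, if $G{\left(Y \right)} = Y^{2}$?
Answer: $- \frac{4737}{16} \approx -296.06$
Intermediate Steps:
$- (277 + 305 G{\left(\frac{1}{4 \left(-1\right) \left(0 - 1\right)} \right)}) = - (277 + 305 \left(\frac{1}{4 \left(-1\right) \left(0 - 1\right)}\right)^{2}) = - (277 + 305 \left(\frac{1}{\left(-4\right) \left(-1\right)}\right)^{2}) = - (277 + 305 \left(\frac{1}{4}\right)^{2}) = - (277 + \frac{305}{16}) = \left(-1\right) \frac{4737}{16} = - \frac{4737}{16}$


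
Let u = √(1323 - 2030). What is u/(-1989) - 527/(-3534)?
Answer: 17/114 - I*√707/1989 ≈ 0.14912 - 0.013368*I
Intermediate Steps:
u = I*√707 (u = √(-707) = I*√707 ≈ 26.589*I)
u/(-1989) - 527/(-3534) = (I*√707)/(-1989) - 527/(-3534) = (I*√707)*(-1/1989) - 527*(-1/3534) = -I*√707/1989 + 17/114 = 17/114 - I*√707/1989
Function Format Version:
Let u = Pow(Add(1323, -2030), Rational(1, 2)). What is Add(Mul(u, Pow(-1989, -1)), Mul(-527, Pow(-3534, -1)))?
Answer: Add(Rational(17, 114), Mul(Rational(-1, 1989), I, Pow(707, Rational(1, 2)))) ≈ Add(0.14912, Mul(-0.013368, I))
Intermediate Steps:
u = Mul(I, Pow(707, Rational(1, 2))) (u = Pow(-707, Rational(1, 2)) = Mul(I, Pow(707, Rational(1, 2))) ≈ Mul(26.589, I))
Add(Mul(u, Pow(-1989, -1)), Mul(-527, Pow(-3534, -1))) = Add(Mul(Mul(I, Pow(707, Rational(1, 2))), Pow(-1989, -1)), Mul(-527, Pow(-3534, -1))) = Add(Mul(Mul(I, Pow(707, Rational(1, 2))), Rational(-1, 1989)), Mul(-527, Rational(-1, 3534))) = Add(Mul(Rational(-1, 1989), I, Pow(707, Rational(1, 2))), Rational(17, 114)) = Add(Rational(17, 114), Mul(Rational(-1, 1989), I, Pow(707, Rational(1, 2))))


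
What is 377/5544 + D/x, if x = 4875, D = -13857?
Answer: -24995111/9009000 ≈ -2.7745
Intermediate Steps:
377/5544 + D/x = 377/5544 - 13857/4875 = 377*(1/5544) - 13857*1/4875 = 377/5544 - 4619/1625 = -24995111/9009000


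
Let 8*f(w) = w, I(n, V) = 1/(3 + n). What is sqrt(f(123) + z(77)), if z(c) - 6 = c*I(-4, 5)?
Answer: I*sqrt(890)/4 ≈ 7.4582*I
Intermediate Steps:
f(w) = w/8
z(c) = 6 - c (z(c) = 6 + c/(3 - 4) = 6 + c/(-1) = 6 + c*(-1) = 6 - c)
sqrt(f(123) + z(77)) = sqrt((1/8)*123 + (6 - 1*77)) = sqrt(123/8 + (6 - 77)) = sqrt(123/8 - 71) = sqrt(-445/8) = I*sqrt(890)/4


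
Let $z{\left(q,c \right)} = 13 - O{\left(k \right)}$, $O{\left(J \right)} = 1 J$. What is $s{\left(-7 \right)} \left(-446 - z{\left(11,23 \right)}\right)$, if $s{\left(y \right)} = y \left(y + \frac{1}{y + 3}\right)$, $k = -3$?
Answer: $- \frac{46893}{2} \approx -23447.0$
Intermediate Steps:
$O{\left(J \right)} = J$
$z{\left(q,c \right)} = 16$ ($z{\left(q,c \right)} = 13 - -3 = 13 + 3 = 16$)
$s{\left(y \right)} = y \left(y + \frac{1}{3 + y}\right)$
$s{\left(-7 \right)} \left(-446 - z{\left(11,23 \right)}\right) = - \frac{7 \left(1 + \left(-7\right)^{2} + 3 \left(-7\right)\right)}{3 - 7} \left(-446 - 16\right) = - \frac{7 \left(1 + 49 - 21\right)}{-4} \left(-446 - 16\right) = \left(-7\right) \left(- \frac{1}{4}\right) 29 \left(-462\right) = \frac{203}{4} \left(-462\right) = - \frac{46893}{2}$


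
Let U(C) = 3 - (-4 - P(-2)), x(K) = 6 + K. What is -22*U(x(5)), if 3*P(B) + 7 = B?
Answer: -88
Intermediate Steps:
P(B) = -7/3 + B/3
U(C) = 4 (U(C) = 3 - (-4 - (-7/3 + (⅓)*(-2))) = 3 - (-4 - (-7/3 - ⅔)) = 3 - (-4 - 1*(-3)) = 3 - (-4 + 3) = 3 - 1*(-1) = 3 + 1 = 4)
-22*U(x(5)) = -22*4 = -88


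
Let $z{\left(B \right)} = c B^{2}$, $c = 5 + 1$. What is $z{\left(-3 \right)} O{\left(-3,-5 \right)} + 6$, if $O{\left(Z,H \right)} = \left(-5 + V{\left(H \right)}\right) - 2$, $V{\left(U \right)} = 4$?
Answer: $-156$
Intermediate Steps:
$c = 6$
$O{\left(Z,H \right)} = -3$ ($O{\left(Z,H \right)} = \left(-5 + 4\right) - 2 = -1 - 2 = -3$)
$z{\left(B \right)} = 6 B^{2}$
$z{\left(-3 \right)} O{\left(-3,-5 \right)} + 6 = 6 \left(-3\right)^{2} \left(-3\right) + 6 = 6 \cdot 9 \left(-3\right) + 6 = 54 \left(-3\right) + 6 = -162 + 6 = -156$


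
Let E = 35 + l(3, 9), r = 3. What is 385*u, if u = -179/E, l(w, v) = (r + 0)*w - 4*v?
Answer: -68915/8 ≈ -8614.4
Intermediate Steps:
l(w, v) = -4*v + 3*w (l(w, v) = (3 + 0)*w - 4*v = 3*w - 4*v = -4*v + 3*w)
E = 8 (E = 35 + (-4*9 + 3*3) = 35 + (-36 + 9) = 35 - 27 = 8)
u = -179/8 ≈ -22.375
385*u = 385*(-179/8) = -68915/8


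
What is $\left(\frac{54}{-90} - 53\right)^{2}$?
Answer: $\frac{71824}{25} \approx 2873.0$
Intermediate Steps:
$\left(\frac{54}{-90} - 53\right)^{2} = \left(54 \left(- \frac{1}{90}\right) - 53\right)^{2} = \left(- \frac{3}{5} - 53\right)^{2} = \left(- \frac{268}{5}\right)^{2} = \frac{71824}{25}$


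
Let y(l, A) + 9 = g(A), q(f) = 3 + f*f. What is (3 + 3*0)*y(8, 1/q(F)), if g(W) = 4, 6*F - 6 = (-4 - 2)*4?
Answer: -15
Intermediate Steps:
F = -3 (F = 1 + ((-4 - 2)*4)/6 = 1 + (-6*4)/6 = 1 + (1/6)*(-24) = 1 - 4 = -3)
q(f) = 3 + f**2
y(l, A) = -5 (y(l, A) = -9 + 4 = -5)
(3 + 3*0)*y(8, 1/q(F)) = (3 + 3*0)*(-5) = (3 + 0)*(-5) = 3*(-5) = -15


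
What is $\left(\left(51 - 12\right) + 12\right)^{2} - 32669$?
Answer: $-30068$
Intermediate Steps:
$\left(\left(51 - 12\right) + 12\right)^{2} - 32669 = \left(39 + 12\right)^{2} - 32669 = 51^{2} - 32669 = 2601 - 32669 = -30068$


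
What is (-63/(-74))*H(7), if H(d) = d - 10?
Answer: -189/74 ≈ -2.5541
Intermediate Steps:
H(d) = -10 + d
(-63/(-74))*H(7) = (-63/(-74))*(-10 + 7) = -63*(-1/74)*(-3) = (63/74)*(-3) = -189/74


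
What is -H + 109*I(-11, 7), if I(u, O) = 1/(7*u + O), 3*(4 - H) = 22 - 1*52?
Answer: -1089/70 ≈ -15.557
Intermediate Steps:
H = 14 (H = 4 - (22 - 1*52)/3 = 4 - (22 - 52)/3 = 4 - ⅓*(-30) = 4 + 10 = 14)
I(u, O) = 1/(O + 7*u)
-H + 109*I(-11, 7) = -1*14 + 109/(7 + 7*(-11)) = -14 + 109/(7 - 77) = -14 + 109/(-70) = -14 + 109*(-1/70) = -14 - 109/70 = -1089/70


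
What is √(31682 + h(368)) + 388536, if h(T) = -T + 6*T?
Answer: 388536 + √33522 ≈ 3.8872e+5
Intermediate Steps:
h(T) = 5*T
√(31682 + h(368)) + 388536 = √(31682 + 5*368) + 388536 = √(31682 + 1840) + 388536 = √33522 + 388536 = 388536 + √33522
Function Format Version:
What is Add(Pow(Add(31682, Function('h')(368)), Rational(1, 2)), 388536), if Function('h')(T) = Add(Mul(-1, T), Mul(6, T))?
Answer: Add(388536, Pow(33522, Rational(1, 2))) ≈ 3.8872e+5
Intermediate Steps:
Function('h')(T) = Mul(5, T)
Add(Pow(Add(31682, Function('h')(368)), Rational(1, 2)), 388536) = Add(Pow(Add(31682, Mul(5, 368)), Rational(1, 2)), 388536) = Add(Pow(Add(31682, 1840), Rational(1, 2)), 388536) = Add(Pow(33522, Rational(1, 2)), 388536) = Add(388536, Pow(33522, Rational(1, 2)))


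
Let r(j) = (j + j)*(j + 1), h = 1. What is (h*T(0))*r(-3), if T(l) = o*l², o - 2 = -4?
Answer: 0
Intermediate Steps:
r(j) = 2*j*(1 + j) (r(j) = (2*j)*(1 + j) = 2*j*(1 + j))
o = -2 (o = 2 - 4 = -2)
T(l) = -2*l²
(h*T(0))*r(-3) = (1*(-2*0²))*(2*(-3)*(1 - 3)) = (1*(-2*0))*(2*(-3)*(-2)) = (1*0)*12 = 0*12 = 0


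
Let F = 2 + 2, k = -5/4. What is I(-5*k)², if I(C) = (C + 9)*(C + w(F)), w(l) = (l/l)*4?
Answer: 6255001/256 ≈ 24434.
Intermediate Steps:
k = -5/4 (k = -5*¼ = -5/4 ≈ -1.2500)
F = 4
w(l) = 4 (w(l) = 1*4 = 4)
I(C) = (4 + C)*(9 + C) (I(C) = (C + 9)*(C + 4) = (9 + C)*(4 + C) = (4 + C)*(9 + C))
I(-5*k)² = (36 + (-5*(-5/4))² + 13*(-5*(-5/4)))² = (36 + (25/4)² + 13*(25/4))² = (36 + 625/16 + 325/4)² = (2501/16)² = 6255001/256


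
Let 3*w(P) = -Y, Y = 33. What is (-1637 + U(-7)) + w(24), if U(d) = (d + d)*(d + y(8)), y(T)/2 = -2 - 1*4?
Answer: -1382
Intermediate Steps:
y(T) = -12 (y(T) = 2*(-2 - 1*4) = 2*(-2 - 4) = 2*(-6) = -12)
U(d) = 2*d*(-12 + d) (U(d) = (d + d)*(d - 12) = (2*d)*(-12 + d) = 2*d*(-12 + d))
w(P) = -11 (w(P) = (-1*33)/3 = (⅓)*(-33) = -11)
(-1637 + U(-7)) + w(24) = (-1637 + 2*(-7)*(-12 - 7)) - 11 = (-1637 + 2*(-7)*(-19)) - 11 = (-1637 + 266) - 11 = -1371 - 11 = -1382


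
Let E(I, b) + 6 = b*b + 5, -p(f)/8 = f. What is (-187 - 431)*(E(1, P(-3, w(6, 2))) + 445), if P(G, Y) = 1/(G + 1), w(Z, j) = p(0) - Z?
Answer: -549093/2 ≈ -2.7455e+5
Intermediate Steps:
p(f) = -8*f
w(Z, j) = -Z (w(Z, j) = -8*0 - Z = 0 - Z = -Z)
P(G, Y) = 1/(1 + G)
E(I, b) = -1 + b² (E(I, b) = -6 + (b*b + 5) = -6 + (b² + 5) = -6 + (5 + b²) = -1 + b²)
(-187 - 431)*(E(1, P(-3, w(6, 2))) + 445) = (-187 - 431)*((-1 + (1/(1 - 3))²) + 445) = -618*((-1 + (1/(-2))²) + 445) = -618*((-1 + (-½)²) + 445) = -618*((-1 + ¼) + 445) = -618*(-¾ + 445) = -618*1777/4 = -549093/2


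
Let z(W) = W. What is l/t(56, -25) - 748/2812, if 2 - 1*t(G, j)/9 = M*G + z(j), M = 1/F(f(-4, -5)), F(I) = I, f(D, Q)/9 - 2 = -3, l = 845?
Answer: 41394/16169 ≈ 2.5601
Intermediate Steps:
f(D, Q) = -9 (f(D, Q) = 18 + 9*(-3) = 18 - 27 = -9)
M = -1/9 (M = 1/(-9) = -1/9 ≈ -0.11111)
t(G, j) = 18 + G - 9*j (t(G, j) = 18 - 9*(-G/9 + j) = 18 - 9*(j - G/9) = 18 + (G - 9*j) = 18 + G - 9*j)
l/t(56, -25) - 748/2812 = 845/(18 + 56 - 9*(-25)) - 748/2812 = 845/(18 + 56 + 225) - 748*1/2812 = 845/299 - 187/703 = 845*(1/299) - 187/703 = 65/23 - 187/703 = 41394/16169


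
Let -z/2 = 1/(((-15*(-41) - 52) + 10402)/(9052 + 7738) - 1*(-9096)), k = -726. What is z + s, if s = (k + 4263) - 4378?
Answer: -25689664517/30546561 ≈ -841.00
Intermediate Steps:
z = -6716/30546561 (z = -2/(((-15*(-41) - 52) + 10402)/(9052 + 7738) - 1*(-9096)) = -2/(((615 - 52) + 10402)/16790 + 9096) = -2/((563 + 10402)*(1/16790) + 9096) = -2/(10965*(1/16790) + 9096) = -2/(2193/3358 + 9096) = -2/30546561/3358 = -2*3358/30546561 = -6716/30546561 ≈ -0.00021986)
s = -841 (s = (-726 + 4263) - 4378 = 3537 - 4378 = -841)
z + s = -6716/30546561 - 841 = -25689664517/30546561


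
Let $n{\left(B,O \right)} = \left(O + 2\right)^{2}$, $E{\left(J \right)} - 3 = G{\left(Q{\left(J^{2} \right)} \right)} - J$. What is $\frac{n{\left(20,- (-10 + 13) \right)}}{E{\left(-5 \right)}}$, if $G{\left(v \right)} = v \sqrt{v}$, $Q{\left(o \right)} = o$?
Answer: $\frac{1}{133} \approx 0.0075188$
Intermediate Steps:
$G{\left(v \right)} = v^{\frac{3}{2}}$
$E{\left(J \right)} = 3 + \left(J^{2}\right)^{\frac{3}{2}} - J$ ($E{\left(J \right)} = 3 - \left(J - \left(J^{2}\right)^{\frac{3}{2}}\right) = 3 + \left(J^{2}\right)^{\frac{3}{2}} - J$)
$n{\left(B,O \right)} = \left(2 + O\right)^{2}$
$\frac{n{\left(20,- (-10 + 13) \right)}}{E{\left(-5 \right)}} = \frac{\left(2 - \left(-10 + 13\right)\right)^{2}}{3 + \left(\left(-5\right)^{2}\right)^{\frac{3}{2}} - -5} = \frac{\left(2 - 3\right)^{2}}{3 + 25^{\frac{3}{2}} + 5} = \frac{\left(2 - 3\right)^{2}}{3 + 125 + 5} = \frac{\left(-1\right)^{2}}{133} = 1 \cdot \frac{1}{133} = \frac{1}{133}$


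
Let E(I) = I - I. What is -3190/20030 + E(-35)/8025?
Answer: -319/2003 ≈ -0.15926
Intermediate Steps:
E(I) = 0
-3190/20030 + E(-35)/8025 = -3190/20030 + 0/8025 = -3190*1/20030 + 0*(1/8025) = -319/2003 + 0 = -319/2003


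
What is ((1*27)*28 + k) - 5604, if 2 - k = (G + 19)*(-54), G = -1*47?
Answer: -6358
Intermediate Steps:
G = -47
k = -1510 (k = 2 - (-47 + 19)*(-54) = 2 - (-28)*(-54) = 2 - 1*1512 = 2 - 1512 = -1510)
((1*27)*28 + k) - 5604 = ((1*27)*28 - 1510) - 5604 = (27*28 - 1510) - 5604 = (756 - 1510) - 5604 = -754 - 5604 = -6358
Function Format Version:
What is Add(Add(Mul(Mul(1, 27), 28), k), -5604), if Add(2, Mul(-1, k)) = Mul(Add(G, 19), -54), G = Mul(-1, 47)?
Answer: -6358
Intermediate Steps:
G = -47
k = -1510 (k = Add(2, Mul(-1, Mul(Add(-47, 19), -54))) = Add(2, Mul(-1, Mul(-28, -54))) = Add(2, Mul(-1, 1512)) = Add(2, -1512) = -1510)
Add(Add(Mul(Mul(1, 27), 28), k), -5604) = Add(Add(Mul(Mul(1, 27), 28), -1510), -5604) = Add(Add(Mul(27, 28), -1510), -5604) = Add(Add(756, -1510), -5604) = Add(-754, -5604) = -6358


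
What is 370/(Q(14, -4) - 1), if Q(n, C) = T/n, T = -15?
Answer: -5180/29 ≈ -178.62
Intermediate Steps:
Q(n, C) = -15/n
370/(Q(14, -4) - 1) = 370/(-15/14 - 1) = 370/(-29/14) = -14/29*370 = -5180/29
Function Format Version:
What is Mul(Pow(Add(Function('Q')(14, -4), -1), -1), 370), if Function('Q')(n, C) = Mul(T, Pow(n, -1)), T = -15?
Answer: Rational(-5180, 29) ≈ -178.62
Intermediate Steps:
Function('Q')(n, C) = Mul(-15, Pow(n, -1))
Mul(Pow(Add(Function('Q')(14, -4), -1), -1), 370) = Mul(Pow(Add(Mul(-15, Pow(14, -1)), -1), -1), 370) = Mul(Pow(Add(Mul(-15, Rational(1, 14)), -1), -1), 370) = Mul(Pow(Add(Rational(-15, 14), -1), -1), 370) = Mul(Pow(Rational(-29, 14), -1), 370) = Mul(Rational(-14, 29), 370) = Rational(-5180, 29)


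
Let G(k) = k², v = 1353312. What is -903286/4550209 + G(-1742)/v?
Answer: 3146368160161/1539463110552 ≈ 2.0438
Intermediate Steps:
-903286/4550209 + G(-1742)/v = -903286/4550209 + (-1742)²/1353312 = -903286*1/4550209 + 3034564*(1/1353312) = -903286/4550209 + 758641/338328 = 3146368160161/1539463110552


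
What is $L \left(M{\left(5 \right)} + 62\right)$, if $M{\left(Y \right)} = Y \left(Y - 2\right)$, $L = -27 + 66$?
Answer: $3003$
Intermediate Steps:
$L = 39$
$M{\left(Y \right)} = Y \left(-2 + Y\right)$
$L \left(M{\left(5 \right)} + 62\right) = 39 \left(5 \left(-2 + 5\right) + 62\right) = 39 \left(5 \cdot 3 + 62\right) = 39 \left(15 + 62\right) = 39 \cdot 77 = 3003$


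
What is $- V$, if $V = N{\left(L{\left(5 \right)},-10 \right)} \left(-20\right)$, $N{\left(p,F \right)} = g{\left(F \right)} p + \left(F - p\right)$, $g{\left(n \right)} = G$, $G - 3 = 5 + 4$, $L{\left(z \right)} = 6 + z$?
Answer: $2220$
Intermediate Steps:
$G = 12$ ($G = 3 + \left(5 + 4\right) = 3 + 9 = 12$)
$g{\left(n \right)} = 12$
$N{\left(p,F \right)} = F + 11 p$ ($N{\left(p,F \right)} = 12 p + \left(F - p\right) = F + 11 p$)
$V = -2220$ ($V = \left(-10 + 11 \left(6 + 5\right)\right) \left(-20\right) = \left(-10 + 11 \cdot 11\right) \left(-20\right) = \left(-10 + 121\right) \left(-20\right) = 111 \left(-20\right) = -2220$)
$- V = \left(-1\right) \left(-2220\right) = 2220$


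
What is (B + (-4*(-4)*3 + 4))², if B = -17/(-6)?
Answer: 108241/36 ≈ 3006.7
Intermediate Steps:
B = 17/6 (B = -17*(-⅙) = 17/6 ≈ 2.8333)
(B + (-4*(-4)*3 + 4))² = (17/6 + (-4*(-4)*3 + 4))² = (17/6 + (16*3 + 4))² = (17/6 + (48 + 4))² = (17/6 + 52)² = (329/6)² = 108241/36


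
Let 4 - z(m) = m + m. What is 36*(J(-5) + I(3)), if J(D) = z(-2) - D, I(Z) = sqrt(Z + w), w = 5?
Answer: 468 + 72*sqrt(2) ≈ 569.82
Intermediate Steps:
z(m) = 4 - 2*m (z(m) = 4 - (m + m) = 4 - 2*m)
I(Z) = sqrt(5 + Z) (I(Z) = sqrt(Z + 5) = sqrt(5 + Z))
J(D) = 8 - D (J(D) = (4 - 2*(-2)) - D = (4 + 4) - D = 8 - D)
36*(J(-5) + I(3)) = 36*((8 - 1*(-5)) + sqrt(5 + 3)) = 36*((8 + 5) + sqrt(8)) = 36*(13 + 2*sqrt(2)) = 468 + 72*sqrt(2)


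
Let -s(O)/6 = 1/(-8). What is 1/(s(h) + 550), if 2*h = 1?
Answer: 4/2203 ≈ 0.0018157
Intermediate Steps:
h = ½ (h = (½)*1 = ½ ≈ 0.50000)
s(O) = ¾ (s(O) = -6/(-8) = -6*(-⅛) = ¾)
1/(s(h) + 550) = 1/(¾ + 550) = 1/(2203/4) = 4/2203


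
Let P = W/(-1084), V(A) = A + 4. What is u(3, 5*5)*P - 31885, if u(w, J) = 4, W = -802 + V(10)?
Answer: -8640047/271 ≈ -31882.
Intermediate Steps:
V(A) = 4 + A
W = -788 (W = -802 + (4 + 10) = -802 + 14 = -788)
P = 197/271 (P = -788/(-1084) = -788*(-1/1084) = 197/271 ≈ 0.72694)
u(3, 5*5)*P - 31885 = 4*(197/271) - 31885 = 788/271 - 31885 = -8640047/271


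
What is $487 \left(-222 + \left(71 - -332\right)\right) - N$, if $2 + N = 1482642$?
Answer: $-1394493$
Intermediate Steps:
$N = 1482640$ ($N = -2 + 1482642 = 1482640$)
$487 \left(-222 + \left(71 - -332\right)\right) - N = 487 \left(-222 + \left(71 - -332\right)\right) - 1482640 = 487 \left(-222 + \left(71 + 332\right)\right) - 1482640 = 487 \left(-222 + 403\right) - 1482640 = 487 \cdot 181 - 1482640 = 88147 - 1482640 = -1394493$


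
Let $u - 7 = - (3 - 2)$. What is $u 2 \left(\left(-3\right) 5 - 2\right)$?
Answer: $-204$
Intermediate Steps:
$u = 6$ ($u = 7 - \left(3 - 2\right) = 7 - 1 = 6$)
$u 2 \left(\left(-3\right) 5 - 2\right) = 6 \cdot 2 \left(\left(-3\right) 5 - 2\right) = 12 \left(-15 - 2\right) = 12 \left(-17\right) = -204$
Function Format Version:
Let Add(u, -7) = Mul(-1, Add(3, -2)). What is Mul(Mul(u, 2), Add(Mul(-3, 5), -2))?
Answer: -204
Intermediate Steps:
u = 6 (u = Add(7, Mul(-1, Add(3, -2))) = Add(7, Mul(-1, 1)) = Add(7, -1) = 6)
Mul(Mul(u, 2), Add(Mul(-3, 5), -2)) = Mul(Mul(6, 2), Add(Mul(-3, 5), -2)) = Mul(12, Add(-15, -2)) = Mul(12, -17) = -204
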